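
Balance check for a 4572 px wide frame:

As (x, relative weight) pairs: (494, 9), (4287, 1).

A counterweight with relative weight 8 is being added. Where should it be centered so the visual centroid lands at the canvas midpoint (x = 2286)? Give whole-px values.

With the counterweight, Σw becomes 9 + 1 + 8 = 18.
x: need Σw·x = 18·2286 = 41148. Existing = 9·494 + 1·4287 = 8733. Remainder 32415 / 8 ≈ 4051.88.

x ≈ 4052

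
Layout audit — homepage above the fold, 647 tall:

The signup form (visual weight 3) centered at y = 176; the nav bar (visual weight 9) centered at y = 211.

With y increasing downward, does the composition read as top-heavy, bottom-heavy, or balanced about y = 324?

Σw = 3 + 9 = 12.
Σw·y = 3·176 + 9·211 = 2427, so ȳ = 2427/12 ≈ 202.25.
Since 202.2 is above (smaller y than) 324, the composition reads top-heavy.

top-heavy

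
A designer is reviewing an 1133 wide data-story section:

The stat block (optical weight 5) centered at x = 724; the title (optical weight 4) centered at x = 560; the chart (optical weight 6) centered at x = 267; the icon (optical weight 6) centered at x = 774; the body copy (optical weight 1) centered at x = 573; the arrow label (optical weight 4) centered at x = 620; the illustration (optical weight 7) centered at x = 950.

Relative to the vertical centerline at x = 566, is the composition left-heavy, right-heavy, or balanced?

right-heavy

Weights sum to 5 + 4 + 6 + 6 + 1 + 4 + 7 = 33.
x: (5·724 + 4·560 + 6·267 + 6·774 + 1·573 + 4·620 + 7·950) / 33 = 21809 / 33 ≈ 660.88
Since 660.9 is right of 566, the composition reads right-heavy.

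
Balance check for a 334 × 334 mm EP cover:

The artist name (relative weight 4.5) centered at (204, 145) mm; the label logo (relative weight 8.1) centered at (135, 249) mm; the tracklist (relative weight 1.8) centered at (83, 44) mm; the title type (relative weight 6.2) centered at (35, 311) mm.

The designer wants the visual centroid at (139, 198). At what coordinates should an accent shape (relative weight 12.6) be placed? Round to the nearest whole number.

With the accent shape, Σw becomes 4.5 + 8.1 + 1.8 + 6.2 + 12.6 = 33.2.
Along x: (2377.9 + 12.6·x) / 33.2 = 139 (existing moment 4.5·204 + 8.1·135 + 1.8·83 + 6.2·35 = 2377.9) ⇒ x = (4614.8 − 2377.9) / 12.6 ≈ 177.53.
Along y: (4676.8 + 12.6·y) / 33.2 = 198 (existing moment 4.5·145 + 8.1·249 + 1.8·44 + 6.2·311 = 4676.8) ⇒ y = (6573.6 − 4676.8) / 12.6 ≈ 150.54.

(178, 151)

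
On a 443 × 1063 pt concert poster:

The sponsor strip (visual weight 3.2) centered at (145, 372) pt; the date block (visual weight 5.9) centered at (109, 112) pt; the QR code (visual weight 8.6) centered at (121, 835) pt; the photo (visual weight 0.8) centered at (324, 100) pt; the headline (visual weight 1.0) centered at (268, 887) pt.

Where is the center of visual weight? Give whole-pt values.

Weights sum to 3.2 + 5.9 + 8.6 + 0.8 + 1.0 = 19.5.
x-moment: 3.2·145 + 5.9·109 + 8.6·121 + 0.8·324 + 1.0·268 = 2674.9; centroid 2674.9/19.5 ≈ 137.17.
y-moment: 3.2·372 + 5.9·112 + 8.6·835 + 0.8·100 + 1.0·887 = 9999.2; centroid 9999.2/19.5 ≈ 512.78.

(137, 513)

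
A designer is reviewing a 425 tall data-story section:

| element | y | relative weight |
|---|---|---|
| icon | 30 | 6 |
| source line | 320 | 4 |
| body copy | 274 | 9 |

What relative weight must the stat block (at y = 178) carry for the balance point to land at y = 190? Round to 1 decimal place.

Fixed elements: Σw = 6 + 4 + 9 = 19, Σw·y = 6·30 + 4·320 + 9·274 = 3926.
Balance at y = 190 requires (3926 + w·178) / (19 + w) = 190.
Rearranging, w·(178 − 190) = 190·19 − 3926 = -316, so w ≈ -316/-12 = 26.33.

w ≈ 26.3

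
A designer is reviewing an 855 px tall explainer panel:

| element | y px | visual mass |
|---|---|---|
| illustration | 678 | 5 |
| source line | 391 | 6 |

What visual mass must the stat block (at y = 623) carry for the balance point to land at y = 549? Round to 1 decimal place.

Fixed elements: Σw = 5 + 6 = 11, Σw·y = 5·678 + 6·391 = 5736.
Balance at y = 549 requires (5736 + w·623) / (11 + w) = 549.
So w = (549·11 − 5736)/(623 − 549) = 303/74 ≈ 4.09.

w ≈ 4.1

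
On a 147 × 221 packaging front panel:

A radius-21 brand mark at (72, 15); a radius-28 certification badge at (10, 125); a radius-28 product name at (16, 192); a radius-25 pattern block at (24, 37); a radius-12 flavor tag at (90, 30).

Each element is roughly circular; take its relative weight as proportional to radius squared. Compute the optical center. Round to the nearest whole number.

(29, 102)

Weights ∝ r²: brand mark 21² = 441, certification badge 28² = 784, product name 28² = 784, pattern block 25² = 625, flavor tag 12² = 144; Σw = 2778.
Σw·x = 441·72 + 784·10 + 784·16 + 625·24 + 144·90 = 80096, so x̄ = 80096/2778 ≈ 28.83.
Σw·y = 441·15 + 784·125 + 784·192 + 625·37 + 144·30 = 282588, so ȳ = 282588/2778 ≈ 101.72.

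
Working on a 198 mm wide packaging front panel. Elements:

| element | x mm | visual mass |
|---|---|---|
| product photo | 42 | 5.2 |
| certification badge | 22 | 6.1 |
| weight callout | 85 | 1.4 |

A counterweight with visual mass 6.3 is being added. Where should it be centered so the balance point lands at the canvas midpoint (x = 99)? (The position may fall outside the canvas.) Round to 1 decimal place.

With the counterweight, Σw becomes 5.2 + 6.1 + 1.4 + 6.3 = 19.0.
Along x: (471.6 + 6.3·x) / 19.0 = 99 (existing moment 5.2·42 + 6.1·22 + 1.4·85 = 471.6) ⇒ x = (1881.0 − 471.6) / 6.3 ≈ 223.71.

x ≈ 223.7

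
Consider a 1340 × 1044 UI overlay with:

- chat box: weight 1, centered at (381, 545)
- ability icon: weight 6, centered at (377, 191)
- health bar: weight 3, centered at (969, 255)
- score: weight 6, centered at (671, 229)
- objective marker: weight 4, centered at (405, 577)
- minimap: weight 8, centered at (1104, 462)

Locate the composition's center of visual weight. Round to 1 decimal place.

Weights sum to 1 + 6 + 3 + 6 + 4 + 8 = 28.
Σw·x = 20028; x̄ = 20028/28 ≈ 715.29.
Σw·y = 9834; ȳ = 9834/28 ≈ 351.21.

(715.3, 351.2)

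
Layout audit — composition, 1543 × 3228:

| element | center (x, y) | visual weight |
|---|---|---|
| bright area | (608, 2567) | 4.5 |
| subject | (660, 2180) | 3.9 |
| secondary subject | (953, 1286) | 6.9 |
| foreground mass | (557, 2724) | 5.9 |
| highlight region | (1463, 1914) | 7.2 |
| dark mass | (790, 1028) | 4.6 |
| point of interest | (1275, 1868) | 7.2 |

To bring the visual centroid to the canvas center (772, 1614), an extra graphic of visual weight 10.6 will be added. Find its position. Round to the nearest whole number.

New total weight: (4.5 + 3.9 + 6.9 + 5.9 + 7.2 + 4.6 + 7.2) + 10.6 = 50.8.
x: target moment 50.8×772 = 39217.6; current 4.5·608 + 3.9·660 + 6.9·953 + 5.9·557 + 7.2·1463 + 4.6·790 + 7.2·1275 = 38519.6; the extra graphic supplies 698.0, so x = 698.0/10.6 ≈ 65.85.
y: target moment 50.8×1614 = 81991.2; current 4.5·2567 + 3.9·2180 + 6.9·1286 + 5.9·2724 + 7.2·1914 + 4.6·1028 + 7.2·1868 = 76957.7; the extra graphic supplies 5033.5, so y = 5033.5/10.6 ≈ 474.86.

(66, 475)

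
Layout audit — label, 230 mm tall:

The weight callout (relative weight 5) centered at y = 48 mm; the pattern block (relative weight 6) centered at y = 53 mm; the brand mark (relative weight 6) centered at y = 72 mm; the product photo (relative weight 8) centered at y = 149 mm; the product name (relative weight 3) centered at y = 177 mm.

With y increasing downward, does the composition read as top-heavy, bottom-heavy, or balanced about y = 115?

Total weight = 5 + 6 + 6 + 8 + 3 = 28.
y: (5·48 + 6·53 + 6·72 + 8·149 + 3·177) / 28 = 2713 / 28 ≈ 96.89
96.9 vs midline 115 → top-heavy.

top-heavy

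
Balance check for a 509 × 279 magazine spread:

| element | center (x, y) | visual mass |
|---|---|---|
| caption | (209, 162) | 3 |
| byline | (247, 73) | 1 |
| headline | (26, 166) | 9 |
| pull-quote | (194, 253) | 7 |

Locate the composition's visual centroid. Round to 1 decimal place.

(123.3, 191.2)

Weights sum to 3 + 1 + 9 + 7 = 20.
Σw·x = 3·209 + 1·247 + 9·26 + 7·194 = 2466, so x̄ = 2466/20 ≈ 123.30.
Σw·y = 3·162 + 1·73 + 9·166 + 7·253 = 3824, so ȳ = 3824/20 ≈ 191.20.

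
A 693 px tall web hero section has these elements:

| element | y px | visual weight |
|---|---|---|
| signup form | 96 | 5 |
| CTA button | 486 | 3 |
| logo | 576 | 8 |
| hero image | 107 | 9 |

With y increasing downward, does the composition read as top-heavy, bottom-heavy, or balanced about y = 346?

Total weight = 5 + 3 + 8 + 9 = 25.
Σw·y = 5·96 + 3·486 + 8·576 + 9·107 = 7509, so ȳ = 7509/25 ≈ 300.36.
Since 300.4 is above (smaller y than) 346, the composition reads top-heavy.

top-heavy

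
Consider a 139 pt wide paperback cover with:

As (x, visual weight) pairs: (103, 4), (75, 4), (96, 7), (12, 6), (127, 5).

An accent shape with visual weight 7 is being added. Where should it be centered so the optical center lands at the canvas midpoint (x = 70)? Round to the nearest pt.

x ≈ 31

New total weight: (4 + 4 + 7 + 6 + 5) + 7 = 33.
x: target moment 33×70 = 2310; current 4·103 + 4·75 + 7·96 + 6·12 + 5·127 = 2091; the accent shape supplies 219, so x = 219/7 ≈ 31.29.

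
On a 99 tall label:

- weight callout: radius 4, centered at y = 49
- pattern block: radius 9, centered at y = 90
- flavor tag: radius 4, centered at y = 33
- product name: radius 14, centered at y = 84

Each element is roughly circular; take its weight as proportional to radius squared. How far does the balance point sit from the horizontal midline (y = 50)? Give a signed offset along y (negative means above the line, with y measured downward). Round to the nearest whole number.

Weights ∝ r²: weight callout 4² = 16, pattern block 9² = 81, flavor tag 4² = 16, product name 14² = 196; Σw = 309.
y: (16·49 + 81·90 + 16·33 + 196·84) / 309 = 25066 / 309 ≈ 81.12
Difference: 81.12 − 50 ≈ 31.12.

≈ 31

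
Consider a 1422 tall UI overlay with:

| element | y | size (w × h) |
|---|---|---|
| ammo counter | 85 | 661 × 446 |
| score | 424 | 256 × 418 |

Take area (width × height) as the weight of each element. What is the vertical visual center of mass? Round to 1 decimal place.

Areas → weights: ammo counter 661·446 = 294806, score 256·418 = 107008; Σw = 401814.
Σw·y = 294806·85 + 107008·424 = 70429902, so ȳ = 70429902/401814 ≈ 175.28.

y ≈ 175.3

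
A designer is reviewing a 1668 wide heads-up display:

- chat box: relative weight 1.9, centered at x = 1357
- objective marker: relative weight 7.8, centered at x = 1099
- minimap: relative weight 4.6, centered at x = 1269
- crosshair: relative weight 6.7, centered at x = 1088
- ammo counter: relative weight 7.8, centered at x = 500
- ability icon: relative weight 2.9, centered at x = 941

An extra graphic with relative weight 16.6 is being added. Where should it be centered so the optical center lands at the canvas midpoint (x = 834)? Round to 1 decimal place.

x ≈ 564.8

New total weight: (1.9 + 7.8 + 4.6 + 6.7 + 7.8 + 2.9) + 16.6 = 48.3.
x: need Σw·x = 48.3·834 = 40282.2. Existing = 1.9·1357 + 7.8·1099 + 4.6·1269 + 6.7·1088 + 7.8·500 + 2.9·941 = 30906.4. Remainder 9375.8 / 16.6 ≈ 564.81.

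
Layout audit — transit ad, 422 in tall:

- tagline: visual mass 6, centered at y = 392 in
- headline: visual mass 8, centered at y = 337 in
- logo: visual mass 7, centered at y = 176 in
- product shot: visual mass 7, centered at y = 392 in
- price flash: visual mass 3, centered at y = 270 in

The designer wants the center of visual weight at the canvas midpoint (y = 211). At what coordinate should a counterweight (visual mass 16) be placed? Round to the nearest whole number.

New total weight: (6 + 8 + 7 + 7 + 3) + 16 = 47.
y: need Σw·y = 47·211 = 9917. Existing = 6·392 + 8·337 + 7·176 + 7·392 + 3·270 = 9834. Remainder 83 / 16 ≈ 5.19.

y ≈ 5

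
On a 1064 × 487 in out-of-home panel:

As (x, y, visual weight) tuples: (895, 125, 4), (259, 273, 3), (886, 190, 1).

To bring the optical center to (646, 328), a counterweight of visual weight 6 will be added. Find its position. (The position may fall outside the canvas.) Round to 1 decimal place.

With the counterweight, Σw becomes 4 + 3 + 1 + 6 = 14.
Along x: (5243 + 6·x) / 14 = 646 (existing moment 4·895 + 3·259 + 1·886 = 5243) ⇒ x = (9044 − 5243) / 6 ≈ 633.50.
Along y: (1509 + 6·y) / 14 = 328 (existing moment 4·125 + 3·273 + 1·190 = 1509) ⇒ y = (4592 − 1509) / 6 ≈ 513.83.

(633.5, 513.8)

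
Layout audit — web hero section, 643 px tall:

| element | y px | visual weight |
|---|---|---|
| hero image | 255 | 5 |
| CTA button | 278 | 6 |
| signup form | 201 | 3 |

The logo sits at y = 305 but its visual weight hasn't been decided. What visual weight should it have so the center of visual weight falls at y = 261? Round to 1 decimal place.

w ≈ 2.5

Fixed elements: Σw = 5 + 6 + 3 = 14, Σw·y = 5·255 + 6·278 + 3·201 = 3546.
Set Σw·y/Σw = 261: (3546 + 305w) = 261·(14 + w).
Rearranging, w·(305 − 261) = 261·14 − 3546 = 108, so w ≈ 108/44 = 2.45.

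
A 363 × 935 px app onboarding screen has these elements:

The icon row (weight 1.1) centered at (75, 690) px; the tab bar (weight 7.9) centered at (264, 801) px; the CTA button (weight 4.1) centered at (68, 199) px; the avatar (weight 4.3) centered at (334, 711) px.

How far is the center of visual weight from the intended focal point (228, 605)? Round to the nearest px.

Total weight = 1.1 + 7.9 + 4.1 + 4.3 = 17.4.
x-moment: 1.1·75 + 7.9·264 + 4.1·68 + 4.3·334 = 3883.1; centroid 3883.1/17.4 ≈ 223.17.
y-moment: 1.1·690 + 7.9·801 + 4.1·199 + 4.3·711 = 10960.1; centroid 10960.1/17.4 ≈ 629.89.
Relative to (228, 605): Δ = (-4.83, 24.89); |Δ| = √(-4.83² + 24.89²) ≈ 25.36.

≈ 25 px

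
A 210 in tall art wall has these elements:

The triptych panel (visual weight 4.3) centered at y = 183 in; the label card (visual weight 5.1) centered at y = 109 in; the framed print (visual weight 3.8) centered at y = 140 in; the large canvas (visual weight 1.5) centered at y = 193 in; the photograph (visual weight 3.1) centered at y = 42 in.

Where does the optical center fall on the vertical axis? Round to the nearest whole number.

y ≈ 129

Σw = 4.3 + 5.1 + 3.8 + 1.5 + 3.1 = 17.8.
y-moment: 4.3·183 + 5.1·109 + 3.8·140 + 1.5·193 + 3.1·42 = 2294.5; centroid 2294.5/17.8 ≈ 128.90.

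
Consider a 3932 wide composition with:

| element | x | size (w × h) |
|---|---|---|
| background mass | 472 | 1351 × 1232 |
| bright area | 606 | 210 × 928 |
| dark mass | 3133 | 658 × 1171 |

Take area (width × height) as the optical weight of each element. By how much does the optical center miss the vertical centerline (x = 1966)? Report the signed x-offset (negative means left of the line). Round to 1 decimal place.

≈ -704.4

Areas → weights: background mass 1351·1232 = 1664432, bright area 210·928 = 194880, dark mass 658·1171 = 770518; Σw = 2629830.
Σw·x = 1664432·472 + 194880·606 + 770518·3133 = 3317742078, so x̄ = 3317742078/2629830 ≈ 1261.58.
Offset from x = 1966: 1261.58 − 1966 ≈ -704.42.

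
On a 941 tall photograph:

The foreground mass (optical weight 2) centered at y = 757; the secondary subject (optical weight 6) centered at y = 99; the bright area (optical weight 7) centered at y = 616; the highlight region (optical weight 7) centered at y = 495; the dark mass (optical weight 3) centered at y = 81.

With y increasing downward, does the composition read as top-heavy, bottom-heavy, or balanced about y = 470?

Weights sum to 2 + 6 + 7 + 7 + 3 = 25.
Σw·y = 2·757 + 6·99 + 7·616 + 7·495 + 3·81 = 10128, so ȳ = 10128/25 ≈ 405.12.
405.1 vs midline 470 → top-heavy.

top-heavy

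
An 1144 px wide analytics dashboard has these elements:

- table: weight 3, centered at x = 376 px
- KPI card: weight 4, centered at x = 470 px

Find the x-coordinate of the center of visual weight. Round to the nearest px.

x ≈ 430

Σw = 3 + 4 = 7.
x: (3·376 + 4·470) / 7 = 3008 / 7 ≈ 429.71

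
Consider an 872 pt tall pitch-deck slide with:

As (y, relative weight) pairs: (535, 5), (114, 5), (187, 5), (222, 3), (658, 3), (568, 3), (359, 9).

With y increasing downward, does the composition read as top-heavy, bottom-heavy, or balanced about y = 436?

top-heavy

Weights sum to 5 + 5 + 5 + 3 + 3 + 3 + 9 = 33.
Σw·y = 11755; ȳ = 11755/33 ≈ 356.21.
356.2 lies above (smaller y than) the midline 436, so the layout is top-heavy.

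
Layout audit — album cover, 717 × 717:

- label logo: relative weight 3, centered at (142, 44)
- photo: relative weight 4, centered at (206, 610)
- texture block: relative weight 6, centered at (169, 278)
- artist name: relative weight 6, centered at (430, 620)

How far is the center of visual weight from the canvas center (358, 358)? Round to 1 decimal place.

Weights sum to 3 + 4 + 6 + 6 = 19.
Σw·x = 3·142 + 4·206 + 6·169 + 6·430 = 4844, so x̄ = 4844/19 ≈ 254.95.
Σw·y = 3·44 + 4·610 + 6·278 + 6·620 = 7960, so ȳ = 7960/19 ≈ 418.95.
Relative to (358, 358): Δ = (-103.05, 60.95); |Δ| = √(-103.05² + 60.95²) ≈ 119.73.

≈ 119.7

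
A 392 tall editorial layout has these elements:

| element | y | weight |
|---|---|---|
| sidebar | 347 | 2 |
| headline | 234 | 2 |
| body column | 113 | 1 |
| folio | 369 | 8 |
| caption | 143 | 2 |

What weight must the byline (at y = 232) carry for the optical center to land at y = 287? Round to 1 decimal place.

w ≈ 3.8

Fixed elements: Σw = 2 + 2 + 1 + 8 + 2 = 15, Σw·y = 2·347 + 2·234 + 1·113 + 8·369 + 2·143 = 4513.
Set Σw·y/Σw = 287: (4513 + 232w) = 287·(15 + w).
Solving: w = (287·15 − 4513) / (232 − 287) = -208 / -55 ≈ 3.78.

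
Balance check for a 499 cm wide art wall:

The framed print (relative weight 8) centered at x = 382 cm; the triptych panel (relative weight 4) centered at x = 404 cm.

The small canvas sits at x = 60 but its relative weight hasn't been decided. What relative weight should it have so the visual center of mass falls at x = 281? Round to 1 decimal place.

Existing Σw = 12 (8 + 4); existing moment 8·382 + 4·404 = 4672.
Balance at x = 281 requires (4672 + w·60) / (12 + w) = 281.
Rearranging, w·(60 − 281) = 281·12 − 4672 = -1300, so w ≈ -1300/-221 = 5.88.

w ≈ 5.9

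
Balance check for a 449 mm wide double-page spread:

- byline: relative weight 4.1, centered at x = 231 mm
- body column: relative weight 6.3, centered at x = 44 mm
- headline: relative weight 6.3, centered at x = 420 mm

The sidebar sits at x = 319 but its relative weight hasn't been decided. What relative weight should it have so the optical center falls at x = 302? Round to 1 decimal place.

Known weights sum to 4.1 + 6.3 + 6.3 = 16.7; their moment is 4.1·231 + 6.3·44 + 6.3·420 = 3870.3.
For the centroid to hit 302: (3870.3 + w·319) / (16.7 + w) = 302.
Rearranging, w·(319 − 302) = 302·16.7 − 3870.3 = 1173.1, so w ≈ 1173.1/17 = 69.01.

w ≈ 69.0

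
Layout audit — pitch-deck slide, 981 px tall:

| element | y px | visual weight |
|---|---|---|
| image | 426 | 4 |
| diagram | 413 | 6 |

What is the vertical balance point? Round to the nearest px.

y ≈ 418

Total weight = 4 + 6 = 10.
y: (4·426 + 6·413) / 10 = 4182 / 10 ≈ 418.20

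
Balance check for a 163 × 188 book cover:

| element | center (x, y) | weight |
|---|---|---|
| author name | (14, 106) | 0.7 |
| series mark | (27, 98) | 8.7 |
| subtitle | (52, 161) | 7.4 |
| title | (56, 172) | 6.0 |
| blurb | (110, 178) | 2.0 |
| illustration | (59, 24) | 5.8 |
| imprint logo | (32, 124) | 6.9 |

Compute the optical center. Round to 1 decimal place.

Total weight = 0.7 + 8.7 + 7.4 + 6.0 + 2.0 + 5.8 + 6.9 = 37.5.
Σw·x = 0.7·14 + 8.7·27 + 7.4·52 + 6.0·56 + 2.0·110 + 5.8·59 + 6.9·32 = 1748.5, so x̄ = 1748.5/37.5 ≈ 46.63.
Σw·y = 0.7·106 + 8.7·98 + 7.4·161 + 6.0·172 + 2.0·178 + 5.8·24 + 6.9·124 = 4501.0, so ȳ = 4501.0/37.5 ≈ 120.03.

(46.6, 120.0)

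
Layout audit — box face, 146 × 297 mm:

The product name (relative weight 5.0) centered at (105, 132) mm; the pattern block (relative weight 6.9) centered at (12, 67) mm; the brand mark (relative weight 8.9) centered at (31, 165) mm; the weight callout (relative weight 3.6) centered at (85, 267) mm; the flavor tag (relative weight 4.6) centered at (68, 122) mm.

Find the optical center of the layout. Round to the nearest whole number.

Σw = 5.0 + 6.9 + 8.9 + 3.6 + 4.6 = 29.0.
x: (5.0·105 + 6.9·12 + 8.9·31 + 3.6·85 + 4.6·68) / 29.0 = 1502.5 / 29.0 ≈ 51.81
y: (5.0·132 + 6.9·67 + 8.9·165 + 3.6·267 + 4.6·122) / 29.0 = 4113.2 / 29.0 ≈ 141.83

(52, 142)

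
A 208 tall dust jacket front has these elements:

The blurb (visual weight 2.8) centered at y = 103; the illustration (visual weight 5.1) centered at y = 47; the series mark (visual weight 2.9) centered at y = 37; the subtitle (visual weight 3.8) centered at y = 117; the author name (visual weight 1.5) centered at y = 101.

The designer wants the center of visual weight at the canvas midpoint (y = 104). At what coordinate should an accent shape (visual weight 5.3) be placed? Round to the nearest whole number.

After adding the accent shape, total weight = 2.8 + 5.1 + 2.9 + 3.8 + 1.5 + 5.3 = 21.4.
y: target moment 21.4×104 = 2225.6; current 2.8·103 + 5.1·47 + 2.9·37 + 3.8·117 + 1.5·101 = 1231.5; the accent shape supplies 994.1, so y = 994.1/5.3 ≈ 187.57.

y ≈ 188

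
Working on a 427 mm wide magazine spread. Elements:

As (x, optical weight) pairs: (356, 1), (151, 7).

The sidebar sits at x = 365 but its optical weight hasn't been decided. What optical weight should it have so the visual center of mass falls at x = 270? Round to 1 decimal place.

Fixed elements: Σw = 1 + 7 = 8, Σw·x = 1·356 + 7·151 = 1413.
Balance at x = 270 requires (1413 + w·365) / (8 + w) = 270.
Solving: w = (270·8 − 1413) / (365 − 270) = 747 / 95 ≈ 7.86.

w ≈ 7.9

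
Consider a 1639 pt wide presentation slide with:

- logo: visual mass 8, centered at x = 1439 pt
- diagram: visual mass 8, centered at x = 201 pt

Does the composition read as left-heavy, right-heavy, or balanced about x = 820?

balanced

Σw = 8 + 8 = 16.
x-moment: 8·1439 + 8·201 = 13120; centroid 13120/16 ≈ 820.00.
That equals the midline 820 — balanced.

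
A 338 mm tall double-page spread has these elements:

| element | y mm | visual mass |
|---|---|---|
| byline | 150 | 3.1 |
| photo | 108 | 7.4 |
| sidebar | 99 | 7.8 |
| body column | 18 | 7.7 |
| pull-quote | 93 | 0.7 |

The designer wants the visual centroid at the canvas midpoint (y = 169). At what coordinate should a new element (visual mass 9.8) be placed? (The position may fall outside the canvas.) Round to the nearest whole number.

y ≈ 401

After adding the new element, total weight = 3.1 + 7.4 + 7.8 + 7.7 + 0.7 + 9.8 = 36.5.
y: target moment 36.5×169 = 6168.5; current 3.1·150 + 7.4·108 + 7.8·99 + 7.7·18 + 0.7·93 = 2240.1; the new element supplies 3928.4, so y = 3928.4/9.8 ≈ 400.86.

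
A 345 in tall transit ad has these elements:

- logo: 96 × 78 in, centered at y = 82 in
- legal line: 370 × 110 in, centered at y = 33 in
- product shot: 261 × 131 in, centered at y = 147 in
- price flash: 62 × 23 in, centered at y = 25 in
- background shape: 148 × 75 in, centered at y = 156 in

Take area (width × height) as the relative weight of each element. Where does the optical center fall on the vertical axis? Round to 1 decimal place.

Taking area as weight: logo 96·78 = 7488, legal line 370·110 = 40700, product shot 261·131 = 34191, price flash 62·23 = 1426, background shape 148·75 = 11100. Sum 94905.
Σw·y = 7488·82 + 40700·33 + 34191·147 + 1426·25 + 11100·156 = 8750443, so ȳ = 8750443/94905 ≈ 92.20.

y ≈ 92.2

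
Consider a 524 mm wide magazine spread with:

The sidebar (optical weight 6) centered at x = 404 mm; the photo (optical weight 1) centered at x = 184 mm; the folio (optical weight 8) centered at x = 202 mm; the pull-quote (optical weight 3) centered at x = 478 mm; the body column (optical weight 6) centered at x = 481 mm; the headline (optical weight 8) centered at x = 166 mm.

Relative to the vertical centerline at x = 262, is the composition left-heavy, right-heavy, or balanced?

right-heavy

Total weight = 6 + 1 + 8 + 3 + 6 + 8 = 32.
Σw·x = 9872; x̄ = 9872/32 ≈ 308.50.
308.5 vs midline 262 → right-heavy.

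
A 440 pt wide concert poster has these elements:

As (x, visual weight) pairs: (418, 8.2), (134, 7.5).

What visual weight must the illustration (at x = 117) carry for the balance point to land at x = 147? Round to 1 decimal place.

w ≈ 70.8

Known weights sum to 8.2 + 7.5 = 15.7; their moment is 8.2·418 + 7.5·134 = 4432.6.
For the centroid to hit 147: (4432.6 + w·117) / (15.7 + w) = 147.
Rearranging, w·(117 − 147) = 147·15.7 − 4432.6 = -2124.7, so w ≈ -2124.7/-30 = 70.82.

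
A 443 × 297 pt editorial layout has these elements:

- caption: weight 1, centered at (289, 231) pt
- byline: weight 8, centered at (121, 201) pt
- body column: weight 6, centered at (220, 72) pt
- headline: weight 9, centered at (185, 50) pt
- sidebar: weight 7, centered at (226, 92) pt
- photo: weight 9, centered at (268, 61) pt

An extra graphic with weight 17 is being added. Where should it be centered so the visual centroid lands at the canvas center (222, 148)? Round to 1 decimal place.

(259.9, 266.0)

With the extra graphic, Σw becomes 1 + 8 + 6 + 9 + 7 + 9 + 17 = 57.
Along x: (8236 + 17·x) / 57 = 222 (existing moment 1·289 + 8·121 + 6·220 + 9·185 + 7·226 + 9·268 = 8236) ⇒ x = (12654 − 8236) / 17 ≈ 259.88.
Along y: (3914 + 17·y) / 57 = 148 (existing moment 1·231 + 8·201 + 6·72 + 9·50 + 7·92 + 9·61 = 3914) ⇒ y = (8436 − 3914) / 17 ≈ 266.00.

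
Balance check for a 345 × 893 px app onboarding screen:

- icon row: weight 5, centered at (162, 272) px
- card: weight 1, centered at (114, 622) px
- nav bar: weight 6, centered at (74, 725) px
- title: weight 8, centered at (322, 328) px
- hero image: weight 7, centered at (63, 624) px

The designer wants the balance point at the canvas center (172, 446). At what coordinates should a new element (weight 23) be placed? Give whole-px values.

(183, 390)

New total weight: (5 + 1 + 6 + 8 + 7) + 23 = 50.
Along x: (4385 + 23·x) / 50 = 172 (existing moment 5·162 + 1·114 + 6·74 + 8·322 + 7·63 = 4385) ⇒ x = (8600 − 4385) / 23 ≈ 183.26.
Along y: (13324 + 23·y) / 50 = 446 (existing moment 5·272 + 1·622 + 6·725 + 8·328 + 7·624 = 13324) ⇒ y = (22300 − 13324) / 23 ≈ 390.26.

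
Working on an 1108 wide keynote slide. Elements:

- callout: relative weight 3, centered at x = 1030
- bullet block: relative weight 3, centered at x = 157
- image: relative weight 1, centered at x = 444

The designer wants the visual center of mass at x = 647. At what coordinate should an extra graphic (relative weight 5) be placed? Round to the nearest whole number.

With the extra graphic, Σw becomes 3 + 3 + 1 + 5 = 12.
x: target moment 12×647 = 7764; current 3·1030 + 3·157 + 1·444 = 4005; the extra graphic supplies 3759, so x = 3759/5 ≈ 751.80.

x ≈ 752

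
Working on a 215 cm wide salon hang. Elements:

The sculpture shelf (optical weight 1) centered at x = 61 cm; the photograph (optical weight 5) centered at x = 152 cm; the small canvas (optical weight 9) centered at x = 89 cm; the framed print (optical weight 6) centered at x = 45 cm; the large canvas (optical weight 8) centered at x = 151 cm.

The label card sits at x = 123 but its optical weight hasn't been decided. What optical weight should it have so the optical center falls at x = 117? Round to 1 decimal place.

w ≈ 48.8

Existing Σw = 29 (1 + 5 + 9 + 6 + 8); existing moment 1·61 + 5·152 + 9·89 + 6·45 + 8·151 = 3100.
For the centroid to hit 117: (3100 + w·123) / (29 + w) = 117.
So w = (117·29 − 3100)/(123 − 117) = 293/6 ≈ 48.83.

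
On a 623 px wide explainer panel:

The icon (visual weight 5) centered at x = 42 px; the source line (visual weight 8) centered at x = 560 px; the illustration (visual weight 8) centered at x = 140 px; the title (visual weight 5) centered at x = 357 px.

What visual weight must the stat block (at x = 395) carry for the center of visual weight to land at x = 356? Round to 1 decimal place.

Fixed elements: Σw = 5 + 8 + 8 + 5 = 26, Σw·x = 5·42 + 8·560 + 8·140 + 5·357 = 7595.
Balance at x = 356 requires (7595 + w·395) / (26 + w) = 356.
So w = (356·26 − 7595)/(395 − 356) = 1661/39 ≈ 42.59.

w ≈ 42.6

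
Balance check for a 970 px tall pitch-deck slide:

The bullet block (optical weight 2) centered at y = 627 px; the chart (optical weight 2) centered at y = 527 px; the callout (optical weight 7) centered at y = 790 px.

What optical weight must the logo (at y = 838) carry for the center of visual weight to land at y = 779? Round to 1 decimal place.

Existing Σw = 11 (2 + 2 + 7); existing moment 2·627 + 2·527 + 7·790 = 7838.
Balance at y = 779 requires (7838 + w·838) / (11 + w) = 779.
Solving: w = (779·11 − 7838) / (838 − 779) = 731 / 59 ≈ 12.39.

w ≈ 12.4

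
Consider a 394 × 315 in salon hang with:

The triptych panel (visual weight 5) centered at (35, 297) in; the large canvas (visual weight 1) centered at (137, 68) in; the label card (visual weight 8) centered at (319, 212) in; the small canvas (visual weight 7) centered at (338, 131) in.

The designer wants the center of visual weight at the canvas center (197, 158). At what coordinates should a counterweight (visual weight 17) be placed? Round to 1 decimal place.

(132.7, 108.1)

New total weight: (5 + 1 + 8 + 7) + 17 = 38.
Along x: (5230 + 17·x) / 38 = 197 (existing moment 5·35 + 1·137 + 8·319 + 7·338 = 5230) ⇒ x = (7486 − 5230) / 17 ≈ 132.71.
Along y: (4166 + 17·y) / 38 = 158 (existing moment 5·297 + 1·68 + 8·212 + 7·131 = 4166) ⇒ y = (6004 − 4166) / 17 ≈ 108.12.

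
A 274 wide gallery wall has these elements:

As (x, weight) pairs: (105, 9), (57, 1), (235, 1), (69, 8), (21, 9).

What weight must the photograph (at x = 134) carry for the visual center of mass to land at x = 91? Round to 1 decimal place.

Known weights sum to 9 + 1 + 1 + 8 + 9 = 28; their moment is 9·105 + 1·57 + 1·235 + 8·69 + 9·21 = 1978.
Set Σw·x/Σw = 91: (1978 + 134w) = 91·(28 + w).
Rearranging, w·(134 − 91) = 91·28 − 1978 = 570, so w ≈ 570/43 = 13.26.

w ≈ 13.3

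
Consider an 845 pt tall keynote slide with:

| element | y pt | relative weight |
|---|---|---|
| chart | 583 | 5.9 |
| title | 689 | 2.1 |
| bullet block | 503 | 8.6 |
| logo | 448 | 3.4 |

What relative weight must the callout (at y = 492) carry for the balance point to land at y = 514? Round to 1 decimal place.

w ≈ 20.7

Existing Σw = 20.0 (5.9 + 2.1 + 8.6 + 3.4); existing moment 5.9·583 + 2.1·689 + 8.6·503 + 3.4·448 = 10735.6.
Set Σw·y/Σw = 514: (10735.6 + 492w) = 514·(20.0 + w).
Rearranging, w·(492 − 514) = 514·20.0 − 10735.6 = -455.6, so w ≈ -455.6/-22 = 20.71.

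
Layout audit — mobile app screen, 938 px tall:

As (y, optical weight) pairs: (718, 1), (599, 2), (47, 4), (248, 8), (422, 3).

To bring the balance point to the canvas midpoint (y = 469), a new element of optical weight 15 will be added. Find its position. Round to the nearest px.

y ≈ 675

With the new element, Σw becomes 1 + 2 + 4 + 8 + 3 + 15 = 33.
y: target moment 33×469 = 15477; current 1·718 + 2·599 + 4·47 + 8·248 + 3·422 = 5354; the new element supplies 10123, so y = 10123/15 ≈ 674.87.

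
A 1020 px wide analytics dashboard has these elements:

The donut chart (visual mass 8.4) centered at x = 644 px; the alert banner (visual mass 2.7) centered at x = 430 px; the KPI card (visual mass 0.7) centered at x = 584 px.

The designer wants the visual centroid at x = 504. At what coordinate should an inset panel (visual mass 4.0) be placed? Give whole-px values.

New total weight: (8.4 + 2.7 + 0.7) + 4.0 = 15.8.
Along x: (6979.4 + 4.0·x) / 15.8 = 504 (existing moment 8.4·644 + 2.7·430 + 0.7·584 = 6979.4) ⇒ x = (7963.2 − 6979.4) / 4.0 ≈ 245.95.

x ≈ 246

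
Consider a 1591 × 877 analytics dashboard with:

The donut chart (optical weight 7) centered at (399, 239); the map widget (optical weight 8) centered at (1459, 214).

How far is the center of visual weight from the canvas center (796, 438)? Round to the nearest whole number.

≈ 271

Weights sum to 7 + 8 = 15.
x-moment: 7·399 + 8·1459 = 14465; centroid 14465/15 ≈ 964.33.
y-moment: 7·239 + 8·214 = 3385; centroid 3385/15 ≈ 225.67.
Relative to (796, 438): Δ = (168.33, -212.33); |Δ| = √(168.33² + -212.33²) ≈ 270.96.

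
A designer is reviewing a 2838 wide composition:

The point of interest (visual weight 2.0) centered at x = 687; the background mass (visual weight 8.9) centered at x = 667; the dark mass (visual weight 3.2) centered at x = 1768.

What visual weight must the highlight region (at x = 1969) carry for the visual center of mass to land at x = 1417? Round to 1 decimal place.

Existing Σw = 14.1 (2.0 + 8.9 + 3.2); existing moment 2.0·687 + 8.9·667 + 3.2·1768 = 12967.9.
Balance at x = 1417 requires (12967.9 + w·1969) / (14.1 + w) = 1417.
Solving: w = (1417·14.1 − 12967.9) / (1969 − 1417) = 7011.8 / 552 ≈ 12.70.

w ≈ 12.7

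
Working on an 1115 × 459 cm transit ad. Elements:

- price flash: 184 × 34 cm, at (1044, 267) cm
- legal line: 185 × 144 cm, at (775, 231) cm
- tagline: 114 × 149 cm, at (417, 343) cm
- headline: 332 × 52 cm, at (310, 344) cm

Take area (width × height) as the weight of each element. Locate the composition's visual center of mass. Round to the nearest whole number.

Areas → weights: price flash 184·34 = 6256, legal line 185·144 = 26640, tagline 114·149 = 16986, headline 332·52 = 17264; Σw = 67146.
x: (6256·1044 + 26640·775 + 16986·417 + 17264·310) / 67146 = 39612266 / 67146 ≈ 589.94
y: (6256·267 + 26640·231 + 16986·343 + 17264·344) / 67146 = 19589206 / 67146 ≈ 291.74

(590, 292)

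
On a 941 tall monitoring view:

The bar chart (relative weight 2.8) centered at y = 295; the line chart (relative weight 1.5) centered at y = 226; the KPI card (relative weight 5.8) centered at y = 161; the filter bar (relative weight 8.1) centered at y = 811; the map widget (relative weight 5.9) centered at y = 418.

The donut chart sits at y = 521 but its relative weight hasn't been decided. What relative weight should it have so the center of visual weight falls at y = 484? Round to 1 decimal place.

Known weights sum to 2.8 + 1.5 + 5.8 + 8.1 + 5.9 = 24.1; their moment is 2.8·295 + 1.5·226 + 5.8·161 + 8.1·811 + 5.9·418 = 11134.1.
Balance at y = 484 requires (11134.1 + w·521) / (24.1 + w) = 484.
Solving: w = (484·24.1 − 11134.1) / (521 − 484) = 530.3 / 37 ≈ 14.33.

w ≈ 14.3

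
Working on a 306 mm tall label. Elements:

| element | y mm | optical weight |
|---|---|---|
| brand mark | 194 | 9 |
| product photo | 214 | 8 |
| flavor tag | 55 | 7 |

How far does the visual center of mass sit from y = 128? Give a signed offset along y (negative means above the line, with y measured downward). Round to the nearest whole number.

≈ 32 mm

Total weight = 9 + 8 + 7 = 24.
Σw·y = 9·194 + 8·214 + 7·55 = 3843, so ȳ = 3843/24 ≈ 160.12.
Difference: 160.12 − 128 ≈ 32.12.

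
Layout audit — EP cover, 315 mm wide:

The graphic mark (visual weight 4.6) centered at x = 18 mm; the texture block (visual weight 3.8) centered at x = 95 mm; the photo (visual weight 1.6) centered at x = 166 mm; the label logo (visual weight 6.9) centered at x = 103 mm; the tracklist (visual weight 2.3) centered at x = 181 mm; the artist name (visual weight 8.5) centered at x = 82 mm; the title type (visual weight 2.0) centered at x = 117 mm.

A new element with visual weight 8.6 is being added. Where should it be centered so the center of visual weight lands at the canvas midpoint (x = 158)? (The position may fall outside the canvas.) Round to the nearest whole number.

x ≈ 382

With the new element, Σw becomes 4.6 + 3.8 + 1.6 + 6.9 + 2.3 + 8.5 + 2.0 + 8.6 = 38.3.
x: need Σw·x = 38.3·158 = 6051.4. Existing = 4.6·18 + 3.8·95 + 1.6·166 + 6.9·103 + 2.3·181 + 8.5·82 + 2.0·117 = 2767.4. Remainder 3284.0 / 8.6 ≈ 381.86.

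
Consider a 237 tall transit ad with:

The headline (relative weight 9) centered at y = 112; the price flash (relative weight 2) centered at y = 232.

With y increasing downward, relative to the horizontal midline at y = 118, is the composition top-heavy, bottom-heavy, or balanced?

bottom-heavy

Σw = 9 + 2 = 11.
Σw·y = 9·112 + 2·232 = 1472, so ȳ = 1472/11 ≈ 133.82.
133.8 vs midline 118 → bottom-heavy.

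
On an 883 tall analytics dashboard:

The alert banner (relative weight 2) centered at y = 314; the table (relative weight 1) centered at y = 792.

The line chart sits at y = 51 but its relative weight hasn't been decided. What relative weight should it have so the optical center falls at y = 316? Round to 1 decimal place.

Fixed elements: Σw = 2 + 1 = 3, Σw·y = 2·314 + 1·792 = 1420.
For the centroid to hit 316: (1420 + w·51) / (3 + w) = 316.
So w = (316·3 − 1420)/(51 − 316) = -472/-265 ≈ 1.78.

w ≈ 1.8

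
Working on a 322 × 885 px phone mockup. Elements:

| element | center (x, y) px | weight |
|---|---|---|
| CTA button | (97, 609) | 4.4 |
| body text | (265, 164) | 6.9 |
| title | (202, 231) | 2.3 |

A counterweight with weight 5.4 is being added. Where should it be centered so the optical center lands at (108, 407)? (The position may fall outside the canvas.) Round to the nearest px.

(-124, 628)

With the counterweight, Σw becomes 4.4 + 6.9 + 2.3 + 5.4 = 19.0.
x: target moment 19.0×108 = 2052.0; current 4.4·97 + 6.9·265 + 2.3·202 = 2719.9; the counterweight supplies -667.9, so x = -667.9/5.4 ≈ -123.69.
y: target moment 19.0×407 = 7733.0; current 4.4·609 + 6.9·164 + 2.3·231 = 4342.5; the counterweight supplies 3390.5, so y = 3390.5/5.4 ≈ 627.87.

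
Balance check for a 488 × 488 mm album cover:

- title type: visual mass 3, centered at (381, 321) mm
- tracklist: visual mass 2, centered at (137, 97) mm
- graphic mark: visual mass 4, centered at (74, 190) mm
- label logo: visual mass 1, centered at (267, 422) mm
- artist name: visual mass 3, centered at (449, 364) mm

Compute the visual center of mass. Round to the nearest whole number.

(256, 264)

Weights sum to 3 + 2 + 4 + 1 + 3 = 13.
Σw·x = 3·381 + 2·137 + 4·74 + 1·267 + 3·449 = 3327, so x̄ = 3327/13 ≈ 255.92.
Σw·y = 3·321 + 2·97 + 4·190 + 1·422 + 3·364 = 3431, so ȳ = 3431/13 ≈ 263.92.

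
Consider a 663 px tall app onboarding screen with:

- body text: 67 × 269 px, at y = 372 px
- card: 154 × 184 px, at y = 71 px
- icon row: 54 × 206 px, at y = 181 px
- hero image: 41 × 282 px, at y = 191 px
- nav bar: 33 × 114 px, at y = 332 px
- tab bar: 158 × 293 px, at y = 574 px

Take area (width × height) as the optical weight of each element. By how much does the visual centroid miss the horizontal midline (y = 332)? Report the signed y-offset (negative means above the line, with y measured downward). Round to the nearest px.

Taking area as weight: body text 67·269 = 18023, card 154·184 = 28336, icon row 54·206 = 11124, hero image 41·282 = 11562, nav bar 33·114 = 3762, tab bar 158·293 = 46294. Sum 119101.
Σw·y = 18023·372 + 28336·71 + 11124·181 + 11562·191 + 3762·332 + 46294·574 = 40759938, so ȳ = 40759938/119101 ≈ 342.23.
Offset from y = 332: 342.23 − 332 ≈ 10.23.

≈ 10 px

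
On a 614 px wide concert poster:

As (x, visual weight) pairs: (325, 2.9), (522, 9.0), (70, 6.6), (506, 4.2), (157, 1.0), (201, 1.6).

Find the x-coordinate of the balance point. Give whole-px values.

x ≈ 344

Weights sum to 2.9 + 9.0 + 6.6 + 4.2 + 1.0 + 1.6 = 25.3.
Σw·x = 8706.3; x̄ = 8706.3/25.3 ≈ 344.12.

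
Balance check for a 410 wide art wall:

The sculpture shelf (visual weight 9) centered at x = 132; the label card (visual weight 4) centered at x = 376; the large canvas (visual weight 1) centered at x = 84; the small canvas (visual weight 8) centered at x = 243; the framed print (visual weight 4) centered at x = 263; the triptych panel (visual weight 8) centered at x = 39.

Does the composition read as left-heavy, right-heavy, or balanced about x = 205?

left-heavy

Σw = 9 + 4 + 1 + 8 + 4 + 8 = 34.
x: moment 6084 / weight 34 ≈ 178.94
178.9 vs midline 205 → left-heavy.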